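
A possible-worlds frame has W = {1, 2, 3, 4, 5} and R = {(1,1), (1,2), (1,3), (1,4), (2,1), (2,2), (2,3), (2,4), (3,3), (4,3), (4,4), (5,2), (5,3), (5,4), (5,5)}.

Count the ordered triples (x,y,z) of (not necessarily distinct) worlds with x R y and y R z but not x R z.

1

Enumerating: (5,2,1).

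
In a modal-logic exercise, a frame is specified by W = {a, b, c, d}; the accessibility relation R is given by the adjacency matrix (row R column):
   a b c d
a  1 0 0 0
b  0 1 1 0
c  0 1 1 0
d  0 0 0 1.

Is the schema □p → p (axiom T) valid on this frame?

Yes

By correspondence theory, T is valid on a frame iff R is reflexive.
Reflexive: yes — every world is R-related to itself.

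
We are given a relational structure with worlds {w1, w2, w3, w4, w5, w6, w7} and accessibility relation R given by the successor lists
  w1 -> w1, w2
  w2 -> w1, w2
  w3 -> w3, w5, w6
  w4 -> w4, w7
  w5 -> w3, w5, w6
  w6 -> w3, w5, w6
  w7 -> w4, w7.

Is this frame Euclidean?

Euclidean: yes — any two successors of a common world are R-related.

Yes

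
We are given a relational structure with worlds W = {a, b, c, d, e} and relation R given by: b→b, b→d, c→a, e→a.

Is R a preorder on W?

No

Reflexive: no — a is not related to itself.
Transitive: yes — every two-step R-path is closed by a direct edge.
So R is not a preorder.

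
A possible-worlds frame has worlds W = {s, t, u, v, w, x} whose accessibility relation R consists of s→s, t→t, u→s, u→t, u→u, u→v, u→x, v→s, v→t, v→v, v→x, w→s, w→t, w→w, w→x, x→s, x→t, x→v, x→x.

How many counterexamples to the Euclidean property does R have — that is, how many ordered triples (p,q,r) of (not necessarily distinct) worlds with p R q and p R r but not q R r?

Enumerating: (u,s,t), (u,s,u), (u,s,v), (u,s,x), (u,t,s), (u,t,u), (u,t,v), (u,t,x), (u,v,u), (u,x,u), (v,s,t), (v,s,v), … and 17 more.
Total: 29.

29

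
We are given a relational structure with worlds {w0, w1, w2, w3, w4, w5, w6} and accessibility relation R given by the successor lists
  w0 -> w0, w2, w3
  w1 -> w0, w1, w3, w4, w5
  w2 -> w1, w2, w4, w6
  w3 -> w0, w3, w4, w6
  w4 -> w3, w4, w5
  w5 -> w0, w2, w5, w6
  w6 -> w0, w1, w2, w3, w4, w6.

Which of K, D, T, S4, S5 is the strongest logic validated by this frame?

Serial (axiom D): yes — every world has a successor (e.g. w0 R w0).
Reflexive (axiom T): yes — every world is R-related to itself.
Transitive (axiom 4): no — w0 R w2 and w2 R w1, but not w0 R w1.
Euclidean (axiom 5): no — w0 R w2 and w0 R w3, but not w2 R w3.
So F validates K, D, T; S4 would additionally require R to be transitive. The strongest is T.

T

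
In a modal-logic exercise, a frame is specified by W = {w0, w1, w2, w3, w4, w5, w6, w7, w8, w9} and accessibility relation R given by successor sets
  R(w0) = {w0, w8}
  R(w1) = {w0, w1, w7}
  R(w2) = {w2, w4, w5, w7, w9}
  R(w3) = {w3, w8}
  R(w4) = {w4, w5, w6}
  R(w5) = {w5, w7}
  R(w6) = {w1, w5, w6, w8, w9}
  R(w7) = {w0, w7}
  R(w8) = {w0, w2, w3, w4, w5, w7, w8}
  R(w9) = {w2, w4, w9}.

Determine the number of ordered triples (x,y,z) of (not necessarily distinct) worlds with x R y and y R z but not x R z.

Enumerating: (w0,w8,w2), (w0,w8,w3), (w0,w8,w4), (w0,w8,w5), (w0,w8,w7), (w1,w0,w8), (w2,w4,w6), (w2,w7,w0), (w3,w8,w0), (w3,w8,w2), (w3,w8,w4), (w3,w8,w5), … and 23 more.
Total: 35.

35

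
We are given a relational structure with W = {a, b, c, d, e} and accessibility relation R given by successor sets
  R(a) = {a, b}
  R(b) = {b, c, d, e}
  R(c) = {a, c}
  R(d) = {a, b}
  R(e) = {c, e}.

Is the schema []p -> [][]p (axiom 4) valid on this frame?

The schema 4 characterises exactly the transitive frames.
Transitive: no — a R b and b R c, but not a R c.

No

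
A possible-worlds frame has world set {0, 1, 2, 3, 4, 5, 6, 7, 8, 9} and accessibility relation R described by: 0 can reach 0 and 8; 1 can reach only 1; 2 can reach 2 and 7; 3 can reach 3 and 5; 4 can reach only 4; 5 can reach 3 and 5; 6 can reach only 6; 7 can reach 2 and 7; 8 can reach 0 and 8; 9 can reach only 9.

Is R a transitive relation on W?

Transitive: yes — every two-step R-path is closed by a direct edge.

Yes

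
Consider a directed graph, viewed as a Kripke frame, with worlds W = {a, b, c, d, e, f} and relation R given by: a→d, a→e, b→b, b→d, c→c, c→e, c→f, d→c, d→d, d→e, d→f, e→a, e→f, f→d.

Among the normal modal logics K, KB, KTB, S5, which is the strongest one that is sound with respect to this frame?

K

Symmetric (axiom B): no — a R d but not d R a.
Reflexive (axiom T): no — a is not related to itself.
Euclidean (axiom 5): no — a R e and a R d, but not e R d.
So F validates K; KB would additionally require R to be symmetric. The strongest is K.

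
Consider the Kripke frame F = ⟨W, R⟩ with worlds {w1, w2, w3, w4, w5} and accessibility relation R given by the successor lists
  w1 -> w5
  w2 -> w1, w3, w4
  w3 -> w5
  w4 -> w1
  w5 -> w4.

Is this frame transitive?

Transitive: no — w1 R w5 and w5 R w4, but not w1 R w4.

No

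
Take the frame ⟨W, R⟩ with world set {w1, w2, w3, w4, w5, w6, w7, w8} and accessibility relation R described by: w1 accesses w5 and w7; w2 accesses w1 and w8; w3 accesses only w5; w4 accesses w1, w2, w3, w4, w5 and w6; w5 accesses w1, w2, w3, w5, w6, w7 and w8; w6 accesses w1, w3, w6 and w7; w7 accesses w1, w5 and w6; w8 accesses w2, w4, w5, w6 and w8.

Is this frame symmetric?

Symmetric: no — w2 R w1 but not w1 R w2.

No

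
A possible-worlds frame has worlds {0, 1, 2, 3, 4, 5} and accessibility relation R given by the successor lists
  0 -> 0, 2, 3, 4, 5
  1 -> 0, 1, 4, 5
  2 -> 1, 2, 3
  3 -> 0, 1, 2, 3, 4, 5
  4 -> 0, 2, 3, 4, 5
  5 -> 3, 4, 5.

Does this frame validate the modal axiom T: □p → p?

Yes

Axiom T corresponds to the accessibility relation being reflexive.
Reflexive: yes — every world is R-related to itself.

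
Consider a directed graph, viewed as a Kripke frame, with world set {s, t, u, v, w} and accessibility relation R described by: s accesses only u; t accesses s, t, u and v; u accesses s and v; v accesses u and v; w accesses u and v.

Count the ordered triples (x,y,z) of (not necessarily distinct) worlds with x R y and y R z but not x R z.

6

Enumerating: (s,u,s), (s,u,v), (u,s,u), (u,v,u), (v,u,s), (w,u,s).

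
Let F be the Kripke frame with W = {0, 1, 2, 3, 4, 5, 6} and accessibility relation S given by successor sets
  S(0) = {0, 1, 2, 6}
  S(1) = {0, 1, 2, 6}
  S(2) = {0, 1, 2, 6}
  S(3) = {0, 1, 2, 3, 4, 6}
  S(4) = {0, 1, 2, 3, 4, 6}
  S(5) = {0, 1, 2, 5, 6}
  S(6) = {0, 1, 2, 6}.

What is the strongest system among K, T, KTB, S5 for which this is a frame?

Reflexive (axiom T): yes — every world is S-related to itself.
Symmetric (axiom B): no — 3 S 0 but not 0 S 3.
Euclidean (axiom 5): no — 3 S 0 and 3 S 4, but not 0 S 4.
So F validates K, T; KTB would additionally require S to be symmetric. The strongest is T.

T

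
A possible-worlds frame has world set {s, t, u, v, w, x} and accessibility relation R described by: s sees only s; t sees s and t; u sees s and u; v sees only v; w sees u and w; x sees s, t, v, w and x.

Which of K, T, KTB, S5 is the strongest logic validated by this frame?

Reflexive (axiom T): yes — every world is R-related to itself.
Symmetric (axiom B): no — t R s but not s R t.
Euclidean (axiom 5): no — x R s and x R t, but not s R t.
So F validates K, T; KTB would additionally require R to be symmetric. The strongest is T.

T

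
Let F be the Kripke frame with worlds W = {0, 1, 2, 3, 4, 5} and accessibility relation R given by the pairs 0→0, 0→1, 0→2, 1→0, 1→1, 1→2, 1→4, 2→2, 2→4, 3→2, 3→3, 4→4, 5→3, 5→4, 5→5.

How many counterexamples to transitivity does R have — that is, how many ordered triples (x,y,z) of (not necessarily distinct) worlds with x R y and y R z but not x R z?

4

Enumerating: (0,1,4), (0,2,4), (3,2,4), (5,3,2).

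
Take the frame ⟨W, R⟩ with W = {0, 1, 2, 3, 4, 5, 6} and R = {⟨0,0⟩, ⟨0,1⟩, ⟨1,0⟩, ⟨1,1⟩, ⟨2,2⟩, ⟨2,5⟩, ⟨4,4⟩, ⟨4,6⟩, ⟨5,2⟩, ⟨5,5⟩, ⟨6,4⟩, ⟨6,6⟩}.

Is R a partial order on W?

Reflexive: no — 3 is not related to itself.
Transitive: yes — every two-step R-path is closed by a direct edge.
Antisymmetric: no — 0 R 1 and 1 R 0 with 0 ≠ 1.
So R is not a partial order.

No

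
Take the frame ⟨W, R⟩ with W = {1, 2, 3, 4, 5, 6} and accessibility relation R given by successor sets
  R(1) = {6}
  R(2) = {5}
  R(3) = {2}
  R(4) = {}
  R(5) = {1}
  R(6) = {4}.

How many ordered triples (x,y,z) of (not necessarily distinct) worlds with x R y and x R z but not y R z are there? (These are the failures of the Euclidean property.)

Enumerating: (1,6,6), (2,5,5), (3,2,2), (5,1,1), (6,4,4).

5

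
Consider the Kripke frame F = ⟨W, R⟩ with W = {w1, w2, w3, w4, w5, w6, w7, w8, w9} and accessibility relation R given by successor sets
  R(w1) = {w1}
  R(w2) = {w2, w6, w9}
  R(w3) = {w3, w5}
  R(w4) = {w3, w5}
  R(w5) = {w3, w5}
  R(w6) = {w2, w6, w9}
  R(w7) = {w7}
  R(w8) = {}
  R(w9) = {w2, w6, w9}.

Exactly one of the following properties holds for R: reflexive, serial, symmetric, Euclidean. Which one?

Reflexive: no — w4 is not related to itself.
Serial: no — w8 has no R-successor.
Symmetric: no — w4 R w3 but not w3 R w4.
Euclidean: yes — any two successors of a common world are R-related.
Only Euclidean holds.

Euclidean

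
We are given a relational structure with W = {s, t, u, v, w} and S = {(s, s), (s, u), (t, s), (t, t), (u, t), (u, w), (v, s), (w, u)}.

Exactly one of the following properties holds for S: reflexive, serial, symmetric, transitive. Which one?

serial

Reflexive: no — u is not related to itself.
Serial: yes — every world has a successor (e.g. s S s).
Symmetric: no — s S u but not u S s.
Transitive: no — s S u and u S t, but not s S t.
Only serial holds.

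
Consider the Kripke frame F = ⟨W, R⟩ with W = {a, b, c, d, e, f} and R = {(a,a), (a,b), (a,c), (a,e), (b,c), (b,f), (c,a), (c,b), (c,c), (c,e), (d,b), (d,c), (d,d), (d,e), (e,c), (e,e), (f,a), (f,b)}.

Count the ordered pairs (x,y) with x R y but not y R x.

6

Enumerating: (a,b), (a,e), (d,b), (d,c), (d,e), (f,a).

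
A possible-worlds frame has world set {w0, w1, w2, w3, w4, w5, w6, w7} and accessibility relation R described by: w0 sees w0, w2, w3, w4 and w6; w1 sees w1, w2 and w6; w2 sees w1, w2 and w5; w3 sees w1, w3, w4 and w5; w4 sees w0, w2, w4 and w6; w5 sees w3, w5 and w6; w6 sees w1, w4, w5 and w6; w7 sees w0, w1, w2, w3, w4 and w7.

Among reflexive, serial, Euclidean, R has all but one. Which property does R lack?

Reflexive: yes — every world is R-related to itself.
Serial: yes — every world has a successor (e.g. w0 R w0).
Euclidean: no — w0 R w2 and w0 R w3, but not w2 R w3.
Only Euclidean fails.

Euclidean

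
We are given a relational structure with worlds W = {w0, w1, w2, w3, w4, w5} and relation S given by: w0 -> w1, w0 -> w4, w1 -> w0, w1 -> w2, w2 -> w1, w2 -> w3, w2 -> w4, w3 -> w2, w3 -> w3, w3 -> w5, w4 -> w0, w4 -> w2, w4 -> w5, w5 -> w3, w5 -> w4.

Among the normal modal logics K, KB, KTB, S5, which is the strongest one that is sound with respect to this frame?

KB

Symmetric (axiom B): yes — every pair in S has its reverse in S.
Reflexive (axiom T): no — w0 is not related to itself.
Euclidean (axiom 5): no — w0 S w1 and w0 S w4, but not w1 S w4.
So F validates K, KB; KTB would additionally require S to be reflexive. The strongest is KB.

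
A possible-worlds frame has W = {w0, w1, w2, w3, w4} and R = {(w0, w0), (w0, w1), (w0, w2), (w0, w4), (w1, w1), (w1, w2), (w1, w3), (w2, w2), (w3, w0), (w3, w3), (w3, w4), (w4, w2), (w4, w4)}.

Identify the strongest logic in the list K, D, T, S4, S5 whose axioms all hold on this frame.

Serial (axiom D): yes — every world has a successor (e.g. w0 R w0).
Reflexive (axiom T): yes — every world is R-related to itself.
Transitive (axiom 4): no — w0 R w1 and w1 R w3, but not w0 R w3.
Euclidean (axiom 5): no — w0 R w1 and w0 R w4, but not w1 R w4.
So F validates K, D, T; S4 would additionally require R to be transitive. The strongest is T.

T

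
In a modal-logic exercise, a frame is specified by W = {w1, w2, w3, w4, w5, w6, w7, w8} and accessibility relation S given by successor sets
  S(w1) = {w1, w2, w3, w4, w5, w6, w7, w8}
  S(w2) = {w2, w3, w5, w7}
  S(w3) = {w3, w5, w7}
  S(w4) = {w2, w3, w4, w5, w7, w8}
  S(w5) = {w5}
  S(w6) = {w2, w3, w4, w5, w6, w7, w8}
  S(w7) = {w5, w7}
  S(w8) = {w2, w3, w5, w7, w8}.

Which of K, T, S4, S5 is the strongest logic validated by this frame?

Reflexive (axiom T): yes — every world is S-related to itself.
Transitive (axiom 4): yes — every two-step S-path is closed by a direct edge.
Euclidean (axiom 5): no — w1 S w2 and w1 S w4, but not w2 S w4.
So F validates K, T, S4; S5 would additionally require S to be Euclidean. The strongest is S4.

S4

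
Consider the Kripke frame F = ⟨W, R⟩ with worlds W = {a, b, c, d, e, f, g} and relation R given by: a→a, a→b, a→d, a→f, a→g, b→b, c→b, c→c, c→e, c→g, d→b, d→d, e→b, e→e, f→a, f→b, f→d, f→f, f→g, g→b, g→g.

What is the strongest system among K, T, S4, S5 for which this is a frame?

S4

Reflexive (axiom T): yes — every world is R-related to itself.
Transitive (axiom 4): yes — every two-step R-path is closed by a direct edge.
Euclidean (axiom 5): no — a R b and a R d, but not b R d.
So F validates K, T, S4; S5 would additionally require R to be Euclidean. The strongest is S4.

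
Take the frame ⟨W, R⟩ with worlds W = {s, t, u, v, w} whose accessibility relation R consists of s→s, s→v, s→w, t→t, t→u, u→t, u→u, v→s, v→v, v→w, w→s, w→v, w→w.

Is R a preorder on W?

Yes

Reflexive: yes — every world is R-related to itself.
Transitive: yes — every two-step R-path is closed by a direct edge.
So R is a preorder.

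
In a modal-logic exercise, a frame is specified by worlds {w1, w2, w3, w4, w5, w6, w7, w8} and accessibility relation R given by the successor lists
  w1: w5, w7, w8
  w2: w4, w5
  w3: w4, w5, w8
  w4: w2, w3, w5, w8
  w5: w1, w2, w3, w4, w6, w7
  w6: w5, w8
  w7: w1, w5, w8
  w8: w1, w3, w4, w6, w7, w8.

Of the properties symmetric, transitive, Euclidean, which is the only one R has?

Symmetric: yes — every pair in R has its reverse in R.
Transitive: no — w1 R w5 and w5 R w2, but not w1 R w2.
Euclidean: no — w1 R w5 and w1 R w8, but not w5 R w8.
Only symmetric holds.

symmetric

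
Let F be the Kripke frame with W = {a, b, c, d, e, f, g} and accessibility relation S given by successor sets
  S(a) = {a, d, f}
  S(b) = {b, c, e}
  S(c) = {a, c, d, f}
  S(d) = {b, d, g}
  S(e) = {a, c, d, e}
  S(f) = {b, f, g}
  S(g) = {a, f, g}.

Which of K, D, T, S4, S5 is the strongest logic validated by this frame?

Serial (axiom D): yes — every world has a successor (e.g. a S a).
Reflexive (axiom T): yes — every world is S-related to itself.
Transitive (axiom 4): no — a S d and d S b, but not a S b.
Euclidean (axiom 5): no — a S d and a S f, but not d S f.
So F validates K, D, T; S4 would additionally require S to be transitive. The strongest is T.

T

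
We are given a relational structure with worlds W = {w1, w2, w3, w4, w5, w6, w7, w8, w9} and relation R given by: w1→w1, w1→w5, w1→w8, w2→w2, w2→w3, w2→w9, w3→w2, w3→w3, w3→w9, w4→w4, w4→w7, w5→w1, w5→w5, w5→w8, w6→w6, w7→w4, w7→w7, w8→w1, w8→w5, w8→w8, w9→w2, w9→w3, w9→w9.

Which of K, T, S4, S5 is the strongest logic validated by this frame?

Reflexive (axiom T): yes — every world is R-related to itself.
Transitive (axiom 4): yes — every two-step R-path is closed by a direct edge.
Euclidean (axiom 5): yes — any two successors of a common world are R-related.
So F validates K, T, S4, S5. The strongest is S5.

S5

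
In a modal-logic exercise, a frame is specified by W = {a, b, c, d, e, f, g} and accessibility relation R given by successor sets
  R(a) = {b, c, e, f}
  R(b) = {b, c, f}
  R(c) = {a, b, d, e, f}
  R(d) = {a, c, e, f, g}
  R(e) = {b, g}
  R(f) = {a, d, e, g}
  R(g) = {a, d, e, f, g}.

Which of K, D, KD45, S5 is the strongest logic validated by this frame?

Serial (axiom D): yes — every world has a successor (e.g. a R b).
Euclidean (axiom 5): no — a R b and a R e, but not b R e.
Transitive (axiom 4): no — a R c and c R d, but not a R d.
Reflexive (axiom T): no — a is not related to itself.
So F validates K, D; KD45 would additionally require R to be Euclidean and transitive. The strongest is D.

D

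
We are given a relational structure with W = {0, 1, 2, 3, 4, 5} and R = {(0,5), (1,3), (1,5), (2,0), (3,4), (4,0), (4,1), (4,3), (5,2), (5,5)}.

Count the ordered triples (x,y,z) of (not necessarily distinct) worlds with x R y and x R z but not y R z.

Enumerating: (1,3,3), (1,3,5), (1,5,3), (2,0,0), (3,4,4), (4,0,0), (4,0,1), (4,0,3), (4,1,0), (4,1,1), (4,3,0), (4,3,1), (4,3,3), (5,2,2), (5,2,5).

15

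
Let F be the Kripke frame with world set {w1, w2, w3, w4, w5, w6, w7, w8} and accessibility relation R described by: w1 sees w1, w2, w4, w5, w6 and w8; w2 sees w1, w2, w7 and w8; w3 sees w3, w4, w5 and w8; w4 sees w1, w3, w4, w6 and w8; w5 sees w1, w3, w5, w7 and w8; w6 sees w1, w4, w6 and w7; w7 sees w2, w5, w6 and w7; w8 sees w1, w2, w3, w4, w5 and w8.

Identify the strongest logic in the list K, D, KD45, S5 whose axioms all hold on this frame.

D

Serial (axiom D): yes — every world has a successor (e.g. w1 R w1).
Euclidean (axiom 5): no — w1 R w2 and w1 R w4, but not w2 R w4.
Transitive (axiom 4): no — w1 R w2 and w2 R w7, but not w1 R w7.
Reflexive (axiom T): yes — every world is R-related to itself.
So F validates K, D; KD45 would additionally require R to be Euclidean and transitive. The strongest is D.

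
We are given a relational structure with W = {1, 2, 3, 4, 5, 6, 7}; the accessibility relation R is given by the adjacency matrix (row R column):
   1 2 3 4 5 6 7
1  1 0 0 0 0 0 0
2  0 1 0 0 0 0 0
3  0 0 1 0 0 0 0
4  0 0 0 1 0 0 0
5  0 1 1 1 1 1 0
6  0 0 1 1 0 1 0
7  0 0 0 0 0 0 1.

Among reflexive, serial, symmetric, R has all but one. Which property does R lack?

symmetric

Reflexive: yes — every world is R-related to itself.
Serial: yes — every world has a successor (e.g. 1 R 1).
Symmetric: no — 5 R 2 but not 2 R 5.
Only symmetric fails.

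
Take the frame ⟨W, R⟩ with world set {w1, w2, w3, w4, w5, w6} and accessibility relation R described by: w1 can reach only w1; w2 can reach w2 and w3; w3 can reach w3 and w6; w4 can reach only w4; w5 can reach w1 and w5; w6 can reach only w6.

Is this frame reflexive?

Reflexive: yes — every world is R-related to itself.

Yes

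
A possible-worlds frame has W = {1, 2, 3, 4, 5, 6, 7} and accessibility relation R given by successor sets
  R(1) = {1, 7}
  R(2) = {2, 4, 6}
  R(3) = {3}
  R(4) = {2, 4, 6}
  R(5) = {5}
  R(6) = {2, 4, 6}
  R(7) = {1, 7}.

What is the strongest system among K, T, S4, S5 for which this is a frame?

Reflexive (axiom T): yes — every world is R-related to itself.
Transitive (axiom 4): yes — every two-step R-path is closed by a direct edge.
Euclidean (axiom 5): yes — any two successors of a common world are R-related.
So F validates K, T, S4, S5. The strongest is S5.

S5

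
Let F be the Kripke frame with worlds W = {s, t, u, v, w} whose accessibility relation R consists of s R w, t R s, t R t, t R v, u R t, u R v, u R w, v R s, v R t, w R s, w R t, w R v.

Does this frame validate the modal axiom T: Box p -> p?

Axiom T corresponds to the accessibility relation being reflexive.
Reflexive: no — s is not related to itself.

No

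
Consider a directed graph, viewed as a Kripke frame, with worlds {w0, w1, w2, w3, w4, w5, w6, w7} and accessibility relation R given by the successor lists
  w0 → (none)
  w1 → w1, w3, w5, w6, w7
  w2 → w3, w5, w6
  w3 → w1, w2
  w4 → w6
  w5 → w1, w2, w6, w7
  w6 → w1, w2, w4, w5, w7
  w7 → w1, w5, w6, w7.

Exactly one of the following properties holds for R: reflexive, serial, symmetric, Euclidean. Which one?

symmetric

Reflexive: no — w0 is not related to itself.
Serial: no — w0 has no R-successor.
Symmetric: yes — every pair in R has its reverse in R.
Euclidean: no — w1 R w3 and w1 R w5, but not w3 R w5.
Only symmetric holds.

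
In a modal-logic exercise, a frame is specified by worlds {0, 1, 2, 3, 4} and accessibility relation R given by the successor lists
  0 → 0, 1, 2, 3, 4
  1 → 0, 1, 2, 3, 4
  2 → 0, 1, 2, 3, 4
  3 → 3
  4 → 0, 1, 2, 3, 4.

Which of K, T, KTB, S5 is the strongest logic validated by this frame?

Reflexive (axiom T): yes — every world is R-related to itself.
Symmetric (axiom B): no — 0 R 3 but not 3 R 0.
Euclidean (axiom 5): no — 0 R 3 and 0 R 1, but not 3 R 1.
So F validates K, T; KTB would additionally require R to be symmetric. The strongest is T.

T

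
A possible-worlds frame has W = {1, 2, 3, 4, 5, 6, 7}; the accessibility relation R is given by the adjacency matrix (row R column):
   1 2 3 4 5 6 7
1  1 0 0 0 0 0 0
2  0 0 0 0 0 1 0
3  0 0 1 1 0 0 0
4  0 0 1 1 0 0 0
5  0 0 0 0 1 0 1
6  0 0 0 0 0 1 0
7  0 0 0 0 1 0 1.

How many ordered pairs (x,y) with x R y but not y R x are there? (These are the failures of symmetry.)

Enumerating: (2,6).

1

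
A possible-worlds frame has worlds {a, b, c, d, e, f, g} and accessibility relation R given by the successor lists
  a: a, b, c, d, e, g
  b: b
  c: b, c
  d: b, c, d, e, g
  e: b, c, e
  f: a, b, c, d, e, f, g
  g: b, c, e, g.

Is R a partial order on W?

Reflexive: yes — every world is R-related to itself.
Transitive: yes — every two-step R-path is closed by a direct edge.
Antisymmetric: yes — no distinct pair is related both ways.
So R is a partial order.

Yes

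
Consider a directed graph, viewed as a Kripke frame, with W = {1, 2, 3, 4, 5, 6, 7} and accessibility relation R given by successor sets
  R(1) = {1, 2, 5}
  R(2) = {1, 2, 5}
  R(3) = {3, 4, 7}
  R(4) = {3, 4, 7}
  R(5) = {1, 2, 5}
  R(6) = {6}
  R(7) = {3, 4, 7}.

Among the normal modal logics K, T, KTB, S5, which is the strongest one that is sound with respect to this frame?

Reflexive (axiom T): yes — every world is R-related to itself.
Symmetric (axiom B): yes — every pair in R has its reverse in R.
Euclidean (axiom 5): yes — any two successors of a common world are R-related.
So F validates K, T, KTB, S5. The strongest is S5.

S5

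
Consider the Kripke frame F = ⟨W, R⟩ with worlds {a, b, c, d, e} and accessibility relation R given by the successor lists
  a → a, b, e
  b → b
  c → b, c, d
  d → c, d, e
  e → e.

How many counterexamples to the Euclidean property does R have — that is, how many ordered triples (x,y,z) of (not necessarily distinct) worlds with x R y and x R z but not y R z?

Enumerating: (a,b,a), (a,b,e), (a,e,a), (a,e,b), (c,b,c), (c,b,d), (c,d,b), (d,c,e), (d,e,c), (d,e,d).

10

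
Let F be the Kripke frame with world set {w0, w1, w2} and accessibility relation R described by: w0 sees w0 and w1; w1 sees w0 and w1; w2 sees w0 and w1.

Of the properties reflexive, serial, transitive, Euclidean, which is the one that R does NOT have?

reflexive

Reflexive: no — w2 is not related to itself.
Serial: yes — every world has a successor (e.g. w0 R w0).
Transitive: yes — every two-step R-path is closed by a direct edge.
Euclidean: yes — any two successors of a common world are R-related.
Only reflexive fails.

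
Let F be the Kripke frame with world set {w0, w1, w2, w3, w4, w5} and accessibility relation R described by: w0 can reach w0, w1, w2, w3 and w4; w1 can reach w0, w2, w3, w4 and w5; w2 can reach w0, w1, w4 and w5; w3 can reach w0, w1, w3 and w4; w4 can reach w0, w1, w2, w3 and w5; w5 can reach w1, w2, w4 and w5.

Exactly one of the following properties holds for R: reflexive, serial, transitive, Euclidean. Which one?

serial

Reflexive: no — w1 is not related to itself.
Serial: yes — every world has a successor (e.g. w0 R w0).
Transitive: no — w0 R w1 and w1 R w5, but not w0 R w5.
Euclidean: no — w0 R w2 and w0 R w3, but not w2 R w3.
Only serial holds.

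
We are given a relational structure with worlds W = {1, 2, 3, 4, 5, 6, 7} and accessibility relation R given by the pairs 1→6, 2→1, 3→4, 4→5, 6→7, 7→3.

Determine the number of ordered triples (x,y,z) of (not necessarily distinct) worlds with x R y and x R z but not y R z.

Enumerating: (1,6,6), (2,1,1), (3,4,4), (4,5,5), (6,7,7), (7,3,3).

6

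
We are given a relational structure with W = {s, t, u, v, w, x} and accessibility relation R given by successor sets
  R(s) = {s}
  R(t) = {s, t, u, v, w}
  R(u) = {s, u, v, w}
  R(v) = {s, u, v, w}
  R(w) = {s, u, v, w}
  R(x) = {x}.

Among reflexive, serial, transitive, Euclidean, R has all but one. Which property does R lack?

Reflexive: yes — every world is R-related to itself.
Serial: yes — every world has a successor (e.g. s R s).
Transitive: yes — every two-step R-path is closed by a direct edge.
Euclidean: no — t R s and t R u, but not s R u.
Only Euclidean fails.

Euclidean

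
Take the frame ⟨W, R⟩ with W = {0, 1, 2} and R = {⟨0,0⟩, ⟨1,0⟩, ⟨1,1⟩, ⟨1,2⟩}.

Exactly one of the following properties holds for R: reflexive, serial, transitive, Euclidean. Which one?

transitive

Reflexive: no — 2 is not related to itself.
Serial: no — 2 has no R-successor.
Transitive: yes — every two-step R-path is closed by a direct edge.
Euclidean: no — 1 R 0 and 1 R 2, but not 0 R 2.
Only transitive holds.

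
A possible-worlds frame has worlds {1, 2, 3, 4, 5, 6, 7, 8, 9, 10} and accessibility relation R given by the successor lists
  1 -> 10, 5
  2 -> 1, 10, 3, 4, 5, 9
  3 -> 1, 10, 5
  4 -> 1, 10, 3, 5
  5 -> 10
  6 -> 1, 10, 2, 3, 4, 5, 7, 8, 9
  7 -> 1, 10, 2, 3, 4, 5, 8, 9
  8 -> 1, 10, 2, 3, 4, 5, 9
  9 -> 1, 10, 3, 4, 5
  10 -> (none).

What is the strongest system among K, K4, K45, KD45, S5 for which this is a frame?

K4

Transitive (axiom 4): yes — every two-step R-path is closed by a direct edge.
Euclidean (axiom 5): no — 1 R 10 and 1 R 5, but not 10 R 5.
Serial (axiom D): no — 10 has no R-successor.
Reflexive (axiom T): no — 1 is not related to itself.
So F validates K, K4; K45 would additionally require R to be Euclidean. The strongest is K4.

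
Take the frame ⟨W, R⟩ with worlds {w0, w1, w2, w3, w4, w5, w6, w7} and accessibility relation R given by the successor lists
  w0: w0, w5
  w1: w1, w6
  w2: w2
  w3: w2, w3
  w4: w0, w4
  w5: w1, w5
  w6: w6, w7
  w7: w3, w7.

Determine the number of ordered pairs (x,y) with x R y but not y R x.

Enumerating: (w0,w5), (w1,w6), (w3,w2), (w4,w0), (w5,w1), (w6,w7), (w7,w3).

7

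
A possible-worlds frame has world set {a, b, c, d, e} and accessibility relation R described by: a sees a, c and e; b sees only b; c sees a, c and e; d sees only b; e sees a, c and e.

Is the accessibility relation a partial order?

Reflexive: no — d is not related to itself.
Transitive: yes — every two-step R-path is closed by a direct edge.
Antisymmetric: no — a R c and c R a with a ≠ c.
So R is not a partial order.

No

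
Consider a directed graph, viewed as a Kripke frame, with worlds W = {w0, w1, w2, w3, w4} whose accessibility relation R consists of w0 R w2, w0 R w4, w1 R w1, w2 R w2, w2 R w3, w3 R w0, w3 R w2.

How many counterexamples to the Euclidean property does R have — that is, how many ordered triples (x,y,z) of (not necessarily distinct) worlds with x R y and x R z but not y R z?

Enumerating: (w0,w2,w4), (w0,w4,w2), (w0,w4,w4), (w2,w3,w3), (w3,w0,w0), (w3,w2,w0).

6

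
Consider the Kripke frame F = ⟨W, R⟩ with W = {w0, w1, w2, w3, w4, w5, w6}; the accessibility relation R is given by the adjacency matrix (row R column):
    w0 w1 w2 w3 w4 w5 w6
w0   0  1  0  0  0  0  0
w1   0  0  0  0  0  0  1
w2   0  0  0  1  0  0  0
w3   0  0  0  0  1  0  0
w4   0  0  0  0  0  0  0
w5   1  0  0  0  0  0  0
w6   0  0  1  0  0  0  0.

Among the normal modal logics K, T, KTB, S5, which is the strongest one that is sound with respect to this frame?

Reflexive (axiom T): no — w0 is not related to itself.
Symmetric (axiom B): no — w0 R w1 but not w1 R w0.
Euclidean (axiom 5): no — w0 R w1 and w0 R w1, but not w1 R w1.
So F validates K; T would additionally require R to be reflexive. The strongest is K.

K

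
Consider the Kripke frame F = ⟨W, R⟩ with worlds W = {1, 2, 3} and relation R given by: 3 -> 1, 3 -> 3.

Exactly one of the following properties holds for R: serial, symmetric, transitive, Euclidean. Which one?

Serial: no — 1 has no R-successor.
Symmetric: no — 3 R 1 but not 1 R 3.
Transitive: yes — every two-step R-path is closed by a direct edge.
Euclidean: no — 3 R 1 and 3 R 1, but not 1 R 1.
Only transitive holds.

transitive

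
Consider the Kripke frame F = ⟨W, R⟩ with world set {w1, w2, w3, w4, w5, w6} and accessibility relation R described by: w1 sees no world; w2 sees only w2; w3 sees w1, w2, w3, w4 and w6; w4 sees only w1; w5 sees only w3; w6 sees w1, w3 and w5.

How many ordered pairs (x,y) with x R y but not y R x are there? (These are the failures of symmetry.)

7

Enumerating: (w3,w1), (w3,w2), (w3,w4), (w4,w1), (w5,w3), (w6,w1), (w6,w5).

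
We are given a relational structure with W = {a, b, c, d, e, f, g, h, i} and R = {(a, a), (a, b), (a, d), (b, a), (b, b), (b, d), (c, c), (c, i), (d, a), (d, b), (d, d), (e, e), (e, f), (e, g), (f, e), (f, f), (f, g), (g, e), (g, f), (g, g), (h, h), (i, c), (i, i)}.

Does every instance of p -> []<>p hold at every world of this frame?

The schema B characterises exactly the symmetric frames.
Symmetric: yes — every pair in R has its reverse in R.

Yes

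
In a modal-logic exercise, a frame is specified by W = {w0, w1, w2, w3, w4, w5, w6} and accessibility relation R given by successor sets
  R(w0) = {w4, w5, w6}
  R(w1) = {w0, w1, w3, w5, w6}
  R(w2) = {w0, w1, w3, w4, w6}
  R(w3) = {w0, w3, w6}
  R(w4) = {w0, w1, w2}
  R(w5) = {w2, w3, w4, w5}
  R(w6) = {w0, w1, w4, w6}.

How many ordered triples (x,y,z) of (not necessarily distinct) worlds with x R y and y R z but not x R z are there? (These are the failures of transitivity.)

Enumerating: (w0,w4,w0), (w0,w4,w1), (w0,w4,w2), (w0,w5,w2), (w0,w5,w3), (w0,w6,w0), (w0,w6,w1), (w1,w0,w4), (w1,w5,w2), (w1,w5,w4), (w1,w6,w4), (w2,w0,w5), … and 26 more.
Total: 38.

38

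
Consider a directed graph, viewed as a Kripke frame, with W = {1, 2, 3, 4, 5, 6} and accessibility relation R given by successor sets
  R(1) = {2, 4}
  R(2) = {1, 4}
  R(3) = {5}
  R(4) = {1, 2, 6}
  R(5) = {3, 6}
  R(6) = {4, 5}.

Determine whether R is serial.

Serial: yes — every world has a successor (e.g. 1 R 2).

Yes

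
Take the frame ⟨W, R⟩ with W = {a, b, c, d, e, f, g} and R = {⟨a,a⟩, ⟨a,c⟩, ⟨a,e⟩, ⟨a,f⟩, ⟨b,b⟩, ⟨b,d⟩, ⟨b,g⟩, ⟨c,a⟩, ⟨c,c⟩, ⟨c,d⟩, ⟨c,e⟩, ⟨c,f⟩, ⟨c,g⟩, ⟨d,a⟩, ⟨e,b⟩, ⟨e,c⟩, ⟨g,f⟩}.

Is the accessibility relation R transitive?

No

Transitive: no — a R c and c R d, but not a R d.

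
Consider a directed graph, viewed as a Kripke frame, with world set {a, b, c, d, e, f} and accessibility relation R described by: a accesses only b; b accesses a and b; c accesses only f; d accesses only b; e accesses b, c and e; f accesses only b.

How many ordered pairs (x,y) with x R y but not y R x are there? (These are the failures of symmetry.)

Enumerating: (c,f), (d,b), (e,b), (e,c), (f,b).

5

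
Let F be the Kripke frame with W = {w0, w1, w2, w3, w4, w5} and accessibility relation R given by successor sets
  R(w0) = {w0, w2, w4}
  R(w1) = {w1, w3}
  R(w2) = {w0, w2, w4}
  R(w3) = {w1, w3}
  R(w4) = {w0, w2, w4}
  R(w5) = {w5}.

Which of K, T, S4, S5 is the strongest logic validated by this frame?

S5

Reflexive (axiom T): yes — every world is R-related to itself.
Transitive (axiom 4): yes — every two-step R-path is closed by a direct edge.
Euclidean (axiom 5): yes — any two successors of a common world are R-related.
So F validates K, T, S4, S5. The strongest is S5.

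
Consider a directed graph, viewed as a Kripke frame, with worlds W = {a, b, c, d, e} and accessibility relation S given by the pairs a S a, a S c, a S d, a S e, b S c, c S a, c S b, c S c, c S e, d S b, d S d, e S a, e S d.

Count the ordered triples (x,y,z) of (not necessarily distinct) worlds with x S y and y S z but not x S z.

11

Enumerating: (a,c,b), (a,d,b), (b,c,a), (b,c,b), (b,c,e), (c,a,d), (c,e,d), (d,b,c), (e,a,c), (e,a,e), (e,d,b).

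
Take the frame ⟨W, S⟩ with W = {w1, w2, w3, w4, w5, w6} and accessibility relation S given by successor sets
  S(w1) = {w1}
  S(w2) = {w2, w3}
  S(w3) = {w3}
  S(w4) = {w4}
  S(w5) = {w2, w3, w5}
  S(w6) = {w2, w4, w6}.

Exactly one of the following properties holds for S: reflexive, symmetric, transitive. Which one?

reflexive

Reflexive: yes — every world is S-related to itself.
Symmetric: no — w2 S w3 but not w3 S w2.
Transitive: no — w6 S w2 and w2 S w3, but not w6 S w3.
Only reflexive holds.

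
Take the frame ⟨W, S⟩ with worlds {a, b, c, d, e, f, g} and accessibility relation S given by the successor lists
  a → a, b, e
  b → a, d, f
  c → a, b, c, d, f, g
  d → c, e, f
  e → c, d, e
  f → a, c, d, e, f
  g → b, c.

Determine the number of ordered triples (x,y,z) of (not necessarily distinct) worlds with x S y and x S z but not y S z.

Enumerating: (a,b,b), (a,b,e), (a,e,a), (a,e,b), (b,a,d), (b,a,f), (b,d,a), (b,d,d), (c,a,c), (c,a,d), (c,a,f), (c,a,g), … and 27 more.
Total: 39.

39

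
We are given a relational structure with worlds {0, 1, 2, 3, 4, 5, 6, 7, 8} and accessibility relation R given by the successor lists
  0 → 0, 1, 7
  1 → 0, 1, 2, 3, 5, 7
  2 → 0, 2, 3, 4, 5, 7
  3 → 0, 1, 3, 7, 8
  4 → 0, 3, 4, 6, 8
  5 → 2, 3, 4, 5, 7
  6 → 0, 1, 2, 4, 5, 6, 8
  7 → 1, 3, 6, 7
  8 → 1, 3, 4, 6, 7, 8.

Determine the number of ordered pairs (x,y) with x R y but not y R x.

20

Enumerating: (0,7), (1,2), (1,5), (2,0), (2,3), (2,4), (2,7), (3,0), (4,0), (4,3), (5,3), (5,4), … and 8 more.
Total: 20.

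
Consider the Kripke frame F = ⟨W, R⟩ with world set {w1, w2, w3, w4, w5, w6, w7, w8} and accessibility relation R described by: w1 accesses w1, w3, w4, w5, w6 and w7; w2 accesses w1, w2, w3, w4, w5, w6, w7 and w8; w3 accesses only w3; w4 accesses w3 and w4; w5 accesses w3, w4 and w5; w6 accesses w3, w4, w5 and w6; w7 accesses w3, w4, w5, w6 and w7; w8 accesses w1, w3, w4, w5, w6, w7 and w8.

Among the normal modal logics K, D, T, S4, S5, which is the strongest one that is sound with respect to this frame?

S4

Serial (axiom D): yes — every world has a successor (e.g. w1 R w1).
Reflexive (axiom T): yes — every world is R-related to itself.
Transitive (axiom 4): yes — every two-step R-path is closed by a direct edge.
Euclidean (axiom 5): no — w1 R w3 and w1 R w4, but not w3 R w4.
So F validates K, D, T, S4; S5 would additionally require R to be Euclidean. The strongest is S4.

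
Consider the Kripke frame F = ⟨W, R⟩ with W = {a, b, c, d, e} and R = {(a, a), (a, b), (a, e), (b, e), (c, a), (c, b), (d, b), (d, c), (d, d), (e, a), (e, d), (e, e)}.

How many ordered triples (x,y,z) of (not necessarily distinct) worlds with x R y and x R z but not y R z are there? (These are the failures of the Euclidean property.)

13

Enumerating: (a,b,a), (a,b,b), (a,e,b), (c,b,a), (c,b,b), (d,b,b), (d,b,c), (d,b,d), (d,c,c), (d,c,d), (e,a,d), (e,d,a), (e,d,e).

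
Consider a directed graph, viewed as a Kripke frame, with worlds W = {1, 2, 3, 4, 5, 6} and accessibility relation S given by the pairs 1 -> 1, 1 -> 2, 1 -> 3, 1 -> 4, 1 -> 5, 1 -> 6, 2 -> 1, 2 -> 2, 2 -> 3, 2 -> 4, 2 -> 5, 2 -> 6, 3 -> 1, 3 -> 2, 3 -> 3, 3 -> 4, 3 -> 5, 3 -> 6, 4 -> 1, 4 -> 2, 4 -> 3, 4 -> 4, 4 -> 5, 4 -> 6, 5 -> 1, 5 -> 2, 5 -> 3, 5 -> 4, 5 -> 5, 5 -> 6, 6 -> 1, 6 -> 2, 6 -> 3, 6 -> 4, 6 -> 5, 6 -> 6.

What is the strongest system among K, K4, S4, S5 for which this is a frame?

S5

Transitive (axiom 4): yes — every two-step S-path is closed by a direct edge.
Reflexive (axiom T): yes — every world is S-related to itself.
Euclidean (axiom 5): yes — any two successors of a common world are S-related.
So F validates K, K4, S4, S5. The strongest is S5.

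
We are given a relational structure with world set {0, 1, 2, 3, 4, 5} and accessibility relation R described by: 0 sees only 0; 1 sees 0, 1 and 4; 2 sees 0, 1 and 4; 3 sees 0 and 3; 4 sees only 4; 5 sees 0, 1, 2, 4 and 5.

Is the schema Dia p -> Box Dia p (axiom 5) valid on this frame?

No

The schema 5 characterises exactly the Euclidean frames.
Euclidean: no — 1 R 0 and 1 R 4, but not 0 R 4.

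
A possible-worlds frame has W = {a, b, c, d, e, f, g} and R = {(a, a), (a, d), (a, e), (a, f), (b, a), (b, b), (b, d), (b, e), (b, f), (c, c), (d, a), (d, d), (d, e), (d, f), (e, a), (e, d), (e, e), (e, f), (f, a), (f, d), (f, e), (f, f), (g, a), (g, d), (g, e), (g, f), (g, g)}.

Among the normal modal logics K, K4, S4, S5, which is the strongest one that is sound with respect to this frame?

S4

Transitive (axiom 4): yes — every two-step R-path is closed by a direct edge.
Reflexive (axiom T): yes — every world is R-related to itself.
Euclidean (axiom 5): no — b R a and b R b, but not a R b.
So F validates K, K4, S4; S5 would additionally require R to be Euclidean. The strongest is S4.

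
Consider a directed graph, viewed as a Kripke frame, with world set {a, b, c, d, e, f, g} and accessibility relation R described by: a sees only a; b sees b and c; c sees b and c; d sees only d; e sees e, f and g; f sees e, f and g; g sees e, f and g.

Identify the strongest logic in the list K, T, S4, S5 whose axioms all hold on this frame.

S5

Reflexive (axiom T): yes — every world is R-related to itself.
Transitive (axiom 4): yes — every two-step R-path is closed by a direct edge.
Euclidean (axiom 5): yes — any two successors of a common world are R-related.
So F validates K, T, S4, S5. The strongest is S5.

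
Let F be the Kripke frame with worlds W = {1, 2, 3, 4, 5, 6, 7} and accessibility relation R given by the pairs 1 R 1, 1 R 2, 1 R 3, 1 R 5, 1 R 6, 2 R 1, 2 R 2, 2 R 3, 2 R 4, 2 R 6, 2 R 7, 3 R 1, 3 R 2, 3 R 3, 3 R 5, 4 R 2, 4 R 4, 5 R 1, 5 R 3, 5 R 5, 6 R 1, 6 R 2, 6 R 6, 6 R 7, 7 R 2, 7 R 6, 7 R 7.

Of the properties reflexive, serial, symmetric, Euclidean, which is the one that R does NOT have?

Reflexive: yes — every world is R-related to itself.
Serial: yes — every world has a successor (e.g. 1 R 1).
Symmetric: yes — every pair in R has its reverse in R.
Euclidean: no — 1 R 2 and 1 R 5, but not 2 R 5.
Only Euclidean fails.

Euclidean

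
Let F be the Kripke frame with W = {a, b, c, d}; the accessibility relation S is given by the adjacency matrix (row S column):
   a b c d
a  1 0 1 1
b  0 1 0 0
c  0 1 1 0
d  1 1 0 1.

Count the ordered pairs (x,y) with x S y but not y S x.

Enumerating: (a,c), (c,b), (d,b).

3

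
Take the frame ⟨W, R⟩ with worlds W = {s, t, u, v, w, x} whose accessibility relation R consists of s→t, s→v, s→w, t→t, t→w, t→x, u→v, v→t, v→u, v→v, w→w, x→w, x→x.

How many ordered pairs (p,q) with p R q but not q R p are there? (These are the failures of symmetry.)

Enumerating: (s,t), (s,v), (s,w), (t,w), (t,x), (v,t), (x,w).

7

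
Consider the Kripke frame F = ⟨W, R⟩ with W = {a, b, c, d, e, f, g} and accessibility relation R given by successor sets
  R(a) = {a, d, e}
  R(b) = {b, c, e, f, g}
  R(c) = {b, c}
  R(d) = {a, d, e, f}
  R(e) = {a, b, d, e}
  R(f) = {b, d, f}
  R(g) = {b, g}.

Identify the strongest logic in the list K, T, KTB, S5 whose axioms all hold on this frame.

Reflexive (axiom T): yes — every world is R-related to itself.
Symmetric (axiom B): yes — every pair in R has its reverse in R.
Euclidean (axiom 5): no — b R c and b R e, but not c R e.
So F validates K, T, KTB; S5 would additionally require R to be Euclidean. The strongest is KTB.

KTB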